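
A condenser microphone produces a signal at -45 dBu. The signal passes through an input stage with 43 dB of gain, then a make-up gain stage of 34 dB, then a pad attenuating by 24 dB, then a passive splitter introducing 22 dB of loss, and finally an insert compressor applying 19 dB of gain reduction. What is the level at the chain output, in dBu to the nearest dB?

-33 dBu

Cascaded gains and losses add directly in dB.
-45 + 43 + 34 − 24 − 22 − 19 = -33 dBu.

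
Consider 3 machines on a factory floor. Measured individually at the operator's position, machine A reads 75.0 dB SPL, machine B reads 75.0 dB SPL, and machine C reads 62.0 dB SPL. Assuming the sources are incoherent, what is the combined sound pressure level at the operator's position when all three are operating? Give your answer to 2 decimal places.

Uncorrelated sources add in intensity (power), not in dB.
L_total = 10·log₁₀(10^(75.0/10) + 10^(75.0/10) + 10^(62.0/10)) = 10·log₁₀(64830000) = 78.12 dB SPL.

78.12 dB SPL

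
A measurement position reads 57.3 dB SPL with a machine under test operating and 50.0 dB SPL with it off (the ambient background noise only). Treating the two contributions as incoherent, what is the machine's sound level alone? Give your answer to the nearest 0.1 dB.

Remove the background by subtracting linear intensities:
L_src = 10·log₁₀(10^(57.3/10) − 10^(50.0/10)) = 10·log₁₀(437000) = 56.4 dB SPL.

56.4 dB SPL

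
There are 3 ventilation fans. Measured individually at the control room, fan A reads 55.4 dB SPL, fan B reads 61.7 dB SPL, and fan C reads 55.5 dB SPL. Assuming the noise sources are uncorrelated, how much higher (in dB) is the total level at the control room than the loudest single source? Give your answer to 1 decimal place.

Add the sources as powers (linear), then convert back to dB:
L_total = 10·log₁₀(10^(55.4/10) + 10^(61.7/10) + 10^(55.5/10)) = 63.39 dB SPL.
Excess over the loudest (61.7 dB): 63.39 − 61.7 = 1.7 dB.

1.7 dB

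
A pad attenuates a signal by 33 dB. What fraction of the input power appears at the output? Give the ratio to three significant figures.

0.000501

Power ratio = 10^(dB/10).
10^(-33/10) = 10^(-3.300) = 0.000501.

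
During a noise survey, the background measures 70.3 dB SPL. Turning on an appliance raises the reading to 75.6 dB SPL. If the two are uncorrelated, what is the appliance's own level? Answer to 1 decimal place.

74.1 dB SPL

Background correction is a power subtraction:
L_src = 10·log₁₀(10^(75.6/10) − 10^(70.3/10)) = 10·log₁₀(25590000) = 74.1 dB SPL.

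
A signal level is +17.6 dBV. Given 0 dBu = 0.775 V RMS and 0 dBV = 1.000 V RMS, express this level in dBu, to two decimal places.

+19.81 dBu

The offset between the scales is 20·log₁₀(0.775/1.000) = −2.214 dB.
So dBu = +17.6 + 2.214 = +19.81 dBu.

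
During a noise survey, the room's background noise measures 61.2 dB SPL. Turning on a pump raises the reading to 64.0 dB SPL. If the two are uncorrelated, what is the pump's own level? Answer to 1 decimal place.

60.8 dB SPL

Remove the background by subtracting linear intensities:
L_src = 10·log₁₀(10^(64.0/10) − 10^(61.2/10)) = 10·log₁₀(1194000) = 60.8 dB SPL.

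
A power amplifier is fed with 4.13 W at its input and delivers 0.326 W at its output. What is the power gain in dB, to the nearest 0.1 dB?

Power ratio → dB uses the 10·log₁₀ form:
10·log₁₀(0.326/4.13) = 10·log₁₀(0.07893) = -11.0 dB.

-11.0 dB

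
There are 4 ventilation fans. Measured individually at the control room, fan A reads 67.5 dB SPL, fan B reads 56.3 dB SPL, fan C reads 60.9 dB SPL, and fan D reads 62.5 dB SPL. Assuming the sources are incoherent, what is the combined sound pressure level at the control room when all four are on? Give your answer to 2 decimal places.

69.57 dB SPL

Add the sources as powers (linear), then convert back to dB:
L_total = 10·log₁₀(10^(67.5/10) + 10^(56.3/10) + 10^(60.9/10) + 10^(62.5/10)) = 10·log₁₀(9059000) = 69.57 dB SPL.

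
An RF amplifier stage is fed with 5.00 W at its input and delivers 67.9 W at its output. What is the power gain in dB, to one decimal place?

11.3 dB

Power is a power quantity, so gain = 10·log₁₀(P_out/P_in).
10·log₁₀(67.9/5.00) = 10·log₁₀(13.58) = 11.3 dB.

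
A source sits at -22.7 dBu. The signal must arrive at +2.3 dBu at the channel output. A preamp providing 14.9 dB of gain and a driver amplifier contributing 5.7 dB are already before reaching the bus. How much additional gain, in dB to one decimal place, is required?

4.4 dB

The required make-up gain is the shortfall in the dB sum.
G = +2.3 − (-22.7) − 14.9 − 5.7 = 4.4 dB.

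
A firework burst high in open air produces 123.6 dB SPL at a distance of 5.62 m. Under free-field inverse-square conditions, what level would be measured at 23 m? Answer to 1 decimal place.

Free-field point source: level drops by 20·log₁₀ of the distance ratio.
ΔL = −20·log₁₀(23/5.62) = -12.24 dB, so L₂ = 123.6 + (-12.24) = 111.4 dB SPL.

111.4 dB SPL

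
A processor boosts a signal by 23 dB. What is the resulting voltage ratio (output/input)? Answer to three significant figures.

Voltage ratio = 10^(dB/20).
10^(23/20) = 10^(1.150) = 14.1.

14.1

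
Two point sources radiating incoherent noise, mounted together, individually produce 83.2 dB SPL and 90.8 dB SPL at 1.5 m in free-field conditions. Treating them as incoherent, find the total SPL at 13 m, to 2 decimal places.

72.74 dB SPL

Combined at 1.5 m: 10·log₁₀(10^(83.2/10)+10^(90.8/10)) = 91.496 dB SPL.
Then apply −20·log₁₀(13/1.5) = -18.757 dB → 72.74 dB SPL.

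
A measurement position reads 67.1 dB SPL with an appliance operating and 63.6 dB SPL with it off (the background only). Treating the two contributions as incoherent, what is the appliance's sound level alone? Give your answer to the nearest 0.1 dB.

64.5 dB SPL

Background correction is a power subtraction:
L_src = 10·log₁₀(10^(67.1/10) − 10^(63.6/10)) = 10·log₁₀(2838000) = 64.5 dB SPL.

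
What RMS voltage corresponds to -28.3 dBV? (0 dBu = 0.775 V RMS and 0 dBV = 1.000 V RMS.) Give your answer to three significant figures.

0.0385 V

V = 1.000 V × 10^(-28.3/20).
= 1.000 × 0.03846 = 0.0385 V.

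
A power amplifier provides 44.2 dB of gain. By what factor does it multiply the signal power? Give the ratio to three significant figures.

Power ratio = 10^(dB/10).
10^(44.2/10) = 10^(4.420) = 26300.

26300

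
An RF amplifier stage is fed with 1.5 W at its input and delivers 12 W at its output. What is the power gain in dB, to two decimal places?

9.03 dB

For a power ratio, dB = 10·log₁₀(P₂/P₁).
10·log₁₀(12/1.5) = 10·log₁₀(8.000) = 9.03 dB.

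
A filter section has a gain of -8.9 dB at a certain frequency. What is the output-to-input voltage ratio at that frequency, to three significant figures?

0.359

Voltage ratio = 10^(dB/20).
10^(-8.9/20) = 10^(-0.4450) = 0.359.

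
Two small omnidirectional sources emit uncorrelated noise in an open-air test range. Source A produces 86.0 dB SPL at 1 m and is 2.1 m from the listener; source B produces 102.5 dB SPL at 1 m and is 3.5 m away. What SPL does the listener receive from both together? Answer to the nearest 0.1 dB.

91.9 dB SPL

At the listener: L_A = 86.0 − 20·log₁₀(2.1) = 79.56 dB; L_B = 102.5 − 20·log₁₀(3.5) = 91.62 dB.
Combined: 10·log₁₀(10^(79.56/10)+10^(91.62/10)) = 91.9 dB SPL.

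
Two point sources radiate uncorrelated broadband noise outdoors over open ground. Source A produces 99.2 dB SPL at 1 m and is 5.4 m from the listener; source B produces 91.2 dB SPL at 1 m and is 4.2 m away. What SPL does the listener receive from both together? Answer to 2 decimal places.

At the listener: L_A = 99.2 − 20·log₁₀(5.4) = 84.552 dB; L_B = 91.2 − 20·log₁₀(4.2) = 78.735 dB.
Combined: 10·log₁₀(10^(84.552/10)+10^(78.735/10)) = 85.56 dB SPL.

85.56 dB SPL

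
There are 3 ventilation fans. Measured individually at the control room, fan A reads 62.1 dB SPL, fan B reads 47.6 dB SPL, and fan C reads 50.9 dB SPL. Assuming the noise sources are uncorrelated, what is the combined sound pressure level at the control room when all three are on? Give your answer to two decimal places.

Uncorrelated sources add in intensity (power), not in dB.
L_total = 10·log₁₀(10^(62.1/10) + 10^(47.6/10) + 10^(50.9/10)) = 10·log₁₀(1802000) = 62.56 dB SPL.

62.56 dB SPL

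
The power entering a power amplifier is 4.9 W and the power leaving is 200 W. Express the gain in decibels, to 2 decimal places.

For a power ratio, dB = 10·log₁₀(P₂/P₁).
10·log₁₀(200/4.9) = 10·log₁₀(40.82) = 16.11 dB.

16.11 dB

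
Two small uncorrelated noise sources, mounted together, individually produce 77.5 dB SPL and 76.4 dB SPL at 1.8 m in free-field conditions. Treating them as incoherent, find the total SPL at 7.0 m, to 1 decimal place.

68.2 dB SPL

Combined at 1.8 m: 10·log₁₀(10^(77.5/10)+10^(76.4/10)) = 80.00 dB SPL.
Then apply −20·log₁₀(7.0/1.8) = -11.80 dB → 68.2 dB SPL.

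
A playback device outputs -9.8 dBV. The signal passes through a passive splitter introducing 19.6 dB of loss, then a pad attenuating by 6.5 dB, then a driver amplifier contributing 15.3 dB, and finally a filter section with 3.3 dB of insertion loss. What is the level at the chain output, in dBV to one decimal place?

-23.9 dBV

Cascaded gains and losses add directly in dB.
-9.8 − 19.6 − 6.5 + 15.3 − 3.3 = -23.9 dBV.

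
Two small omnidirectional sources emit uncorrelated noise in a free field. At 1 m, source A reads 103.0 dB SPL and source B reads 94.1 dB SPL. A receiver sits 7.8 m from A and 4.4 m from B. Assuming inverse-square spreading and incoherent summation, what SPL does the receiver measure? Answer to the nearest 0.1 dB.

At the listener: L_A = 103.0 − 20·log₁₀(7.8) = 85.16 dB; L_B = 94.1 − 20·log₁₀(4.4) = 81.23 dB.
Combined: 10·log₁₀(10^(85.16/10)+10^(81.23/10)) = 86.6 dB SPL.

86.6 dB SPL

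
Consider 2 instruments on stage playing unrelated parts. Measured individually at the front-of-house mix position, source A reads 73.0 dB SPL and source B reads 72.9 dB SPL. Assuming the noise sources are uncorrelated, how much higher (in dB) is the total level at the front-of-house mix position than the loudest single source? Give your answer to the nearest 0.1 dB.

3.0 dB

Add the sources as powers (linear), then convert back to dB:
L_total = 10·log₁₀(10^(73.0/10) + 10^(72.9/10)) = 75.96 dB SPL.
Excess over the loudest (73.0 dB): 75.96 − 73.0 = 3.0 dB.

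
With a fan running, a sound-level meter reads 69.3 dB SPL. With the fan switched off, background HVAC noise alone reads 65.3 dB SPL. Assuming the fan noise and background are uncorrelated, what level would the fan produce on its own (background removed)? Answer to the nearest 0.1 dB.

67.1 dB SPL

Subtract intensities: L_src = 10·log₁₀(10^(L_total/10) − 10^(L_bg/10)).
L_src = 10·log₁₀(10^(69.3/10) − 10^(65.3/10)) = 10·log₁₀(5123000) = 67.1 dB SPL.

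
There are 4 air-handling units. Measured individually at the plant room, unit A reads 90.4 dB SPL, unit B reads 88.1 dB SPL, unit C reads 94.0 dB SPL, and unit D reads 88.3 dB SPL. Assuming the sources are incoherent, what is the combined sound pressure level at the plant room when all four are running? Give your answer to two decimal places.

96.93 dB SPL

Incoherent sources sum as intensities:
L_total = 10·log₁₀(10^(90.4/10) + 10^(88.1/10) + 10^(94.0/10) + 10^(88.3/10)) = 10·log₁₀(4930000000) = 96.93 dB SPL.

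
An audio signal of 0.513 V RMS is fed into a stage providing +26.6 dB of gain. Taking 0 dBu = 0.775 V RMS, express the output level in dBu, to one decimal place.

+23.0 dBu

Input level: 20·log₁₀(0.513/0.775) = -3.58 dBu.
Output: -3.58 + 26.6 = +23.0 dBu.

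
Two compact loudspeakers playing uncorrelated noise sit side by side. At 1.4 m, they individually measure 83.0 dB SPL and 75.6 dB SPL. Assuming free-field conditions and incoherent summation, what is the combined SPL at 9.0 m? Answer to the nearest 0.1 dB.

Combined at 1.4 m: 10·log₁₀(10^(83.0/10)+10^(75.6/10)) = 83.73 dB SPL.
Then apply −20·log₁₀(9.0/1.4) = -16.16 dB → 67.6 dB SPL.

67.6 dB SPL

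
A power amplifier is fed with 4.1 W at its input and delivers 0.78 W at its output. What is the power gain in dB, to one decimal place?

For a power ratio, dB = 10·log₁₀(P₂/P₁).
10·log₁₀(0.78/4.1) = 10·log₁₀(0.1902) = -7.2 dB.

-7.2 dB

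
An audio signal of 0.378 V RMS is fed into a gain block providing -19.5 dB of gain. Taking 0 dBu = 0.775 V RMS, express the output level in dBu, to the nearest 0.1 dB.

-25.7 dBu

Input level: 20·log₁₀(0.378/0.775) = -6.24 dBu.
Output: -6.24 − 19.5 = -25.7 dBu.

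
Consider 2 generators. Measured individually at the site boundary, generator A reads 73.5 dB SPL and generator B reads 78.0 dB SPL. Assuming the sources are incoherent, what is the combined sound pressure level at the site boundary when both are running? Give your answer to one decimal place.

Add the sources as powers (linear), then convert back to dB:
L_total = 10·log₁₀(10^(73.5/10) + 10^(78.0/10)) = 10·log₁₀(85480000) = 79.3 dB SPL.

79.3 dB SPL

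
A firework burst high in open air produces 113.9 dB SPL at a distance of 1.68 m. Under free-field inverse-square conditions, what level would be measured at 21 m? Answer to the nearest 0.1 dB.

92.0 dB SPL

Free-field point source: level drops by 20·log₁₀ of the distance ratio.
ΔL = −20·log₁₀(21/1.68) = -21.94 dB, so L₂ = 113.9 + (-21.94) = 92.0 dB SPL.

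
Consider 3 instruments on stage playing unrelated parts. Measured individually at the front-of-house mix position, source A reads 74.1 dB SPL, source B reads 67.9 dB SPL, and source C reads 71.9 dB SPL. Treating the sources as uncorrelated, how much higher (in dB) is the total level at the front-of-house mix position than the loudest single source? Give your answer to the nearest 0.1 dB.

Add the sources as powers (linear), then convert back to dB:
L_total = 10·log₁₀(10^(74.1/10) + 10^(67.9/10) + 10^(71.9/10)) = 76.75 dB SPL.
Excess over the loudest (74.1 dB): 76.75 − 74.1 = 2.7 dB.

2.7 dB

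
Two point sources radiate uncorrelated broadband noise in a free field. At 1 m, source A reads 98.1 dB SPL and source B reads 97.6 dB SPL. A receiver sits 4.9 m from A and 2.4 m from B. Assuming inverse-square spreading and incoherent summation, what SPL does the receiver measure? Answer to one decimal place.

At the listener: L_A = 98.1 − 20·log₁₀(4.9) = 84.30 dB; L_B = 97.6 − 20·log₁₀(2.4) = 90.00 dB.
Combined: 10·log₁₀(10^(84.30/10)+10^(90.00/10)) = 91.0 dB SPL.

91.0 dB SPL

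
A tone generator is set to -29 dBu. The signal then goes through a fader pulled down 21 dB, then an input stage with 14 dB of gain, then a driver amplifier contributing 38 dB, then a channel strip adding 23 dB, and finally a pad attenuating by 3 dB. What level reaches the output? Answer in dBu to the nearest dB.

In dB, series stages simply add:
-29 − 21 + 14 + 38 + 23 − 3 = +22 dBu.

+22 dBu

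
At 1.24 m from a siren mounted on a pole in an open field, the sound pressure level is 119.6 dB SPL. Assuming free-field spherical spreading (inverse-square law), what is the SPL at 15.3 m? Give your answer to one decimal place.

97.8 dB SPL

Inverse-square spreading gives ΔL = −20·log₁₀(d₂/d₁).
ΔL = −20·log₁₀(15.3/1.24) = -21.83 dB, so L₂ = 119.6 + (-21.83) = 97.8 dB SPL.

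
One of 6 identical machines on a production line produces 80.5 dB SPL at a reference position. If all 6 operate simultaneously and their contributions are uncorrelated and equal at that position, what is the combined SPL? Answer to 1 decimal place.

88.3 dB SPL

6 equal incoherent sources raise the level by 10·log₁₀(6) = 7.78 dB.
L_total = 80.5 + 7.78 = 88.3 dB SPL.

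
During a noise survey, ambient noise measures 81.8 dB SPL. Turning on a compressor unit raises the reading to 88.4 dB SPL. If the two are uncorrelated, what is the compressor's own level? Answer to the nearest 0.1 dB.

87.3 dB SPL

Background correction is a power subtraction:
L_src = 10·log₁₀(10^(88.4/10) − 10^(81.8/10)) = 10·log₁₀(540500000) = 87.3 dB SPL.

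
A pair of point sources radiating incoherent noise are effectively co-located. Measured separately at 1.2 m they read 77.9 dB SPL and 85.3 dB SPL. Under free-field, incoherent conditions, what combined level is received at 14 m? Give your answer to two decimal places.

64.69 dB SPL

Combined at 1.2 m: 10·log₁₀(10^(77.9/10)+10^(85.3/10)) = 86.026 dB SPL.
Then apply −20·log₁₀(14/1.2) = -21.339 dB → 64.69 dB SPL.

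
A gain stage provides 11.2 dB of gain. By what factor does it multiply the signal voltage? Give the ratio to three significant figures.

Voltage ratio = 10^(dB/20).
10^(11.2/20) = 10^(0.5600) = 3.63.

3.63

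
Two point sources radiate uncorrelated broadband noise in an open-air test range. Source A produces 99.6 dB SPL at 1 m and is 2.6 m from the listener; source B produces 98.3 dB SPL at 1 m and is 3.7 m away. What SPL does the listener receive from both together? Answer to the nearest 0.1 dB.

At the listener: L_A = 99.6 − 20·log₁₀(2.6) = 91.30 dB; L_B = 98.3 − 20·log₁₀(3.7) = 86.94 dB.
Combined: 10·log₁₀(10^(91.30/10)+10^(86.94/10)) = 92.7 dB SPL.

92.7 dB SPL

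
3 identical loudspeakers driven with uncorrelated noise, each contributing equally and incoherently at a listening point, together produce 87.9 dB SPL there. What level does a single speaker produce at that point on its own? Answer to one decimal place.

3 equal incoherent sources add 10·log₁₀(3) = 4.77 dB over one source.
L_one = 87.9 − 4.77 = 83.1 dB SPL.

83.1 dB SPL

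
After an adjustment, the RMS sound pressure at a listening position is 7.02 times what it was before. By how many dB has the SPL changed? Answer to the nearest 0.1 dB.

Sound pressure is an amplitude quantity: ΔL = 20·log₁₀(p₂/p₁).
20·log₁₀(7.02) = 16.9 dB.

16.9 dB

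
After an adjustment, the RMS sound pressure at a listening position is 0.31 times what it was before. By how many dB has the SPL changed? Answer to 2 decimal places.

SPL change from a pressure ratio uses the 20·log₁₀ form:
20·log₁₀(0.31) = -10.17 dB.

-10.17 dB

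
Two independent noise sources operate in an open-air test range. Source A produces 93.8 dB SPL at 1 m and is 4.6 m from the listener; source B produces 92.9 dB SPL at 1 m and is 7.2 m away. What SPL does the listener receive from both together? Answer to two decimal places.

At the listener: L_A = 93.8 − 20·log₁₀(4.6) = 80.545 dB; L_B = 92.9 − 20·log₁₀(7.2) = 75.753 dB.
Combined: 10·log₁₀(10^(80.545/10)+10^(75.753/10)) = 81.79 dB SPL.

81.79 dB SPL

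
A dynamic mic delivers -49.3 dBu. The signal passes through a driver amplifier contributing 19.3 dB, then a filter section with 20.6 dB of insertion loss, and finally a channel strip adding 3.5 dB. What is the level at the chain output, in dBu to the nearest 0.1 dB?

-47.1 dBu

In dB, series stages simply add:
-49.3 + 19.3 − 20.6 + 3.5 = -47.1 dBu.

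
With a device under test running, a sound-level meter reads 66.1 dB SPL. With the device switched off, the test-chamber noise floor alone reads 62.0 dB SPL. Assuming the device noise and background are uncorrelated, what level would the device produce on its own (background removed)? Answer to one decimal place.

Remove the background by subtracting linear intensities:
L_src = 10·log₁₀(10^(66.1/10) − 10^(62.0/10)) = 10·log₁₀(2489000) = 64.0 dB SPL.

64.0 dB SPL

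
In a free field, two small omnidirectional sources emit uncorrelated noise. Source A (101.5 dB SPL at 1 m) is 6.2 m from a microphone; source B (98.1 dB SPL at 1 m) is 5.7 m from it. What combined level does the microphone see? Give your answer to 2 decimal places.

At the listener: L_A = 101.5 − 20·log₁₀(6.2) = 85.652 dB; L_B = 98.1 − 20·log₁₀(5.7) = 82.983 dB.
Combined: 10·log₁₀(10^(85.652/10)+10^(82.983/10)) = 87.53 dB SPL.

87.53 dB SPL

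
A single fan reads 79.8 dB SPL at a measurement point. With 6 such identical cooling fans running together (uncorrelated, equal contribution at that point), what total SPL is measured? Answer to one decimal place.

6 equal incoherent sources raise the level by 10·log₁₀(6) = 7.78 dB.
L_total = 79.8 + 7.78 = 87.6 dB SPL.

87.6 dB SPL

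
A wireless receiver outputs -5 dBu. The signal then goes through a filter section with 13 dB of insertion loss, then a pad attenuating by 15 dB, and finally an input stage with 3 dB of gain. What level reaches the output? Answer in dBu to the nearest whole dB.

-30 dBu

In dB, series stages simply add:
-5 − 13 − 15 + 3 = -30 dBu.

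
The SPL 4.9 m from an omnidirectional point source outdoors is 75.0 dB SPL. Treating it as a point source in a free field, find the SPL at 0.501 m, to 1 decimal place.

94.8 dB SPL

Inverse-square spreading gives ΔL = −20·log₁₀(d₂/d₁).
ΔL = −20·log₁₀(0.501/4.9) = 19.81 dB, so L₂ = 75.0 + (19.81) = 94.8 dB SPL.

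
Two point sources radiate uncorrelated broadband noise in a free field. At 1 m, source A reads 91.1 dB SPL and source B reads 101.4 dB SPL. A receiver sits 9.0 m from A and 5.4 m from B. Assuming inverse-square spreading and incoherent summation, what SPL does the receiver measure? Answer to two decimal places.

At the listener: L_A = 91.1 − 20·log₁₀(9.0) = 72.015 dB; L_B = 101.4 − 20·log₁₀(5.4) = 86.752 dB.
Combined: 10·log₁₀(10^(72.015/10)+10^(86.752/10)) = 86.90 dB SPL.

86.90 dB SPL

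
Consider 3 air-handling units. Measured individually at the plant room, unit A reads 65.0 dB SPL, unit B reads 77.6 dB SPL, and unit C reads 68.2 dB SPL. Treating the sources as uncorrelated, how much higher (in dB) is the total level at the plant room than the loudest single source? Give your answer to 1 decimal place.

0.7 dB

Incoherent sources sum as intensities:
L_total = 10·log₁₀(10^(65.0/10) + 10^(77.6/10) + 10^(68.2/10)) = 78.28 dB SPL.
Excess over the loudest (77.6 dB): 78.28 − 77.6 = 0.7 dB.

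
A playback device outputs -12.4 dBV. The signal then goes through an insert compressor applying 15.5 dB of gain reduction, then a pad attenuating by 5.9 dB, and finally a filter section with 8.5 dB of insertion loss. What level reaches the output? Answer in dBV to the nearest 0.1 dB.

-42.3 dBV

Cascaded gains and losses add directly in dB.
-12.4 − 15.5 − 5.9 − 8.5 = -42.3 dBV.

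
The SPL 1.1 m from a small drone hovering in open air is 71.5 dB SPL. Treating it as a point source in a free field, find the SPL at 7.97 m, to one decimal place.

54.3 dB SPL

Inverse-square spreading gives ΔL = −20·log₁₀(d₂/d₁).
ΔL = −20·log₁₀(7.97/1.1) = -17.20 dB, so L₂ = 71.5 + (-17.20) = 54.3 dB SPL.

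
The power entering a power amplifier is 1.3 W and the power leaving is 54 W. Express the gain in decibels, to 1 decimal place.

16.2 dB

Power ratio → dB uses the 10·log₁₀ form:
10·log₁₀(54/1.3) = 10·log₁₀(41.54) = 16.2 dB.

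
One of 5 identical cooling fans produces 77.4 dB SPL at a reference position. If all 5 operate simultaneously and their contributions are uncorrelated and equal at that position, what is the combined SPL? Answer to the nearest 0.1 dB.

5 equal incoherent sources raise the level by 10·log₁₀(5) = 6.99 dB.
L_total = 77.4 + 6.99 = 84.4 dB SPL.

84.4 dB SPL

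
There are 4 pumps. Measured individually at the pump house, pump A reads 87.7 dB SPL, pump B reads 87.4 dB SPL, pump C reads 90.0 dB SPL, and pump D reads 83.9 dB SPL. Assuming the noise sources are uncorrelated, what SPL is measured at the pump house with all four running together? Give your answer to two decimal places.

93.77 dB SPL

Add the sources as powers (linear), then convert back to dB:
L_total = 10·log₁₀(10^(87.7/10) + 10^(87.4/10) + 10^(90.0/10) + 10^(83.9/10)) = 10·log₁₀(2384000000) = 93.77 dB SPL.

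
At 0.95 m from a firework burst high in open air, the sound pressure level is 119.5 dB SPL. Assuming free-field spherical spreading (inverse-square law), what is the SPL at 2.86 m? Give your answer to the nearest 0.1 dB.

Free-field point source: level drops by 20·log₁₀ of the distance ratio.
ΔL = −20·log₁₀(2.86/0.95) = -9.57 dB, so L₂ = 119.5 + (-9.57) = 109.9 dB SPL.

109.9 dB SPL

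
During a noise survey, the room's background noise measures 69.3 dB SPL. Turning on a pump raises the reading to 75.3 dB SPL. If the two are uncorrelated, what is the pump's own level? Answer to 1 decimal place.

Subtract intensities: L_src = 10·log₁₀(10^(L_total/10) − 10^(L_bg/10)).
L_src = 10·log₁₀(10^(75.3/10) − 10^(69.3/10)) = 10·log₁₀(25370000) = 74.0 dB SPL.

74.0 dB SPL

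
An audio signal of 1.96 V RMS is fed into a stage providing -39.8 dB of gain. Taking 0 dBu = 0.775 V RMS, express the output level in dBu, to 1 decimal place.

-31.7 dBu

Input level: 20·log₁₀(1.96/0.775) = 8.06 dBu.
Output: 8.06 − 39.8 = -31.7 dBu.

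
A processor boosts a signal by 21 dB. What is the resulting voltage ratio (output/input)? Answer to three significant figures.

11.2

Voltage ratio = 10^(dB/20).
10^(21/20) = 10^(1.050) = 11.2.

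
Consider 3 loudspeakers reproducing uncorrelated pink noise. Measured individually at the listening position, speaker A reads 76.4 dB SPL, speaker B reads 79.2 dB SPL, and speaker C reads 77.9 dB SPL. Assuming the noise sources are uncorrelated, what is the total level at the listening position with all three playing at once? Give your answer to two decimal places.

82.75 dB SPL

Uncorrelated sources add in intensity (power), not in dB.
L_total = 10·log₁₀(10^(76.4/10) + 10^(79.2/10) + 10^(77.9/10)) = 10·log₁₀(188500000) = 82.75 dB SPL.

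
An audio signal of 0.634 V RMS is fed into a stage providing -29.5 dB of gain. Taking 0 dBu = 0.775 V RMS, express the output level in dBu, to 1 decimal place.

Input level: 20·log₁₀(0.634/0.775) = -1.74 dBu.
Output: -1.74 − 29.5 = -31.2 dBu.

-31.2 dBu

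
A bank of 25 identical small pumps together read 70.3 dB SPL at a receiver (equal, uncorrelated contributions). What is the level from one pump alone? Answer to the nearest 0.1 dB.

25 equal incoherent sources add 10·log₁₀(25) = 13.98 dB over one source.
L_one = 70.3 − 13.98 = 56.3 dB SPL.

56.3 dB SPL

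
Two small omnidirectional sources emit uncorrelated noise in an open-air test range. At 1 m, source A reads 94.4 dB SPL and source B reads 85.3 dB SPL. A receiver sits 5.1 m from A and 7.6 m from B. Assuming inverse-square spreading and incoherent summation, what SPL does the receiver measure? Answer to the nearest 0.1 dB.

At the listener: L_A = 94.4 − 20·log₁₀(5.1) = 80.25 dB; L_B = 85.3 − 20·log₁₀(7.6) = 67.68 dB.
Combined: 10·log₁₀(10^(80.25/10)+10^(67.68/10)) = 80.5 dB SPL.

80.5 dB SPL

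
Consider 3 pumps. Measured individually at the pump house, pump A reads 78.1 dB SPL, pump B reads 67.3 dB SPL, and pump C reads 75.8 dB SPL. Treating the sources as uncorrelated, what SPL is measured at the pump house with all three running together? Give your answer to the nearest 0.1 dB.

Incoherent sources sum as intensities:
L_total = 10·log₁₀(10^(78.1/10) + 10^(67.3/10) + 10^(75.8/10)) = 10·log₁₀(108000000) = 80.3 dB SPL.

80.3 dB SPL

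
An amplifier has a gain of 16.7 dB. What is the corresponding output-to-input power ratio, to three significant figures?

46.8

Power ratio = 10^(dB/10).
10^(16.7/10) = 10^(1.670) = 46.8.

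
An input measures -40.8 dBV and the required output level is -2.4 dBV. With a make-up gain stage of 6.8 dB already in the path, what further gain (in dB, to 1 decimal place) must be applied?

The required make-up gain is the shortfall in the dB sum.
G = -2.4 − (-40.8) − 6.8 = 31.6 dB.

31.6 dB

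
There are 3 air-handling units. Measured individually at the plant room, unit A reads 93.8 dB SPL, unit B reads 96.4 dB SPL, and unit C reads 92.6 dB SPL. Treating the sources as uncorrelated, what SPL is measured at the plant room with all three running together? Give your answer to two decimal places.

99.34 dB SPL

Add the sources as powers (linear), then convert back to dB:
L_total = 10·log₁₀(10^(93.8/10) + 10^(96.4/10) + 10^(92.6/10)) = 10·log₁₀(8584000000) = 99.34 dB SPL.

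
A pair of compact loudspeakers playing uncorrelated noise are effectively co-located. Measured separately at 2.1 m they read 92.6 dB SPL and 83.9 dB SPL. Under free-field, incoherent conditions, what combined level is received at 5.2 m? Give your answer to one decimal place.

85.3 dB SPL

Combined at 2.1 m: 10·log₁₀(10^(92.6/10)+10^(83.9/10)) = 93.15 dB SPL.
Then apply −20·log₁₀(5.2/2.1) = -7.88 dB → 85.3 dB SPL.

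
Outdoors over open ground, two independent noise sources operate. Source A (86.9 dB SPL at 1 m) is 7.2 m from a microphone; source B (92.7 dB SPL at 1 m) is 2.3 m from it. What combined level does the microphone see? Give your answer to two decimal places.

85.58 dB SPL

At the listener: L_A = 86.9 − 20·log₁₀(7.2) = 69.753 dB; L_B = 92.7 − 20·log₁₀(2.3) = 85.465 dB.
Combined: 10·log₁₀(10^(69.753/10)+10^(85.465/10)) = 85.58 dB SPL.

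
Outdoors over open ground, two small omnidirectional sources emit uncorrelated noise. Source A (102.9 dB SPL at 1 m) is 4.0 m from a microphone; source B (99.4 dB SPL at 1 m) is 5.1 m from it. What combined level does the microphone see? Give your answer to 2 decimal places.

91.91 dB SPL

At the listener: L_A = 102.9 − 20·log₁₀(4.0) = 90.859 dB; L_B = 99.4 − 20·log₁₀(5.1) = 85.249 dB.
Combined: 10·log₁₀(10^(90.859/10)+10^(85.249/10)) = 91.91 dB SPL.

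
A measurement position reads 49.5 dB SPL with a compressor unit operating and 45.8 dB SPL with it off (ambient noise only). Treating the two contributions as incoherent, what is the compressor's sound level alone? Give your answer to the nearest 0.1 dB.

Background correction is a power subtraction:
L_src = 10·log₁₀(10^(49.5/10) − 10^(45.8/10)) = 10·log₁₀(51110) = 47.1 dB SPL.

47.1 dB SPL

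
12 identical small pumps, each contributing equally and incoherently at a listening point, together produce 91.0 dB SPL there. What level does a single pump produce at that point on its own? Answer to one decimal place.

80.2 dB SPL

12 equal incoherent sources add 10·log₁₀(12) = 10.79 dB over one source.
L_one = 91.0 − 10.79 = 80.2 dB SPL.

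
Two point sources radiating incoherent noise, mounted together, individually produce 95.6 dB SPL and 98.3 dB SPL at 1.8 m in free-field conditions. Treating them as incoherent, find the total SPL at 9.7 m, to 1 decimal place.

85.5 dB SPL

Combined at 1.8 m: 10·log₁₀(10^(95.6/10)+10^(98.3/10)) = 100.17 dB SPL.
Then apply −20·log₁₀(9.7/1.8) = -14.63 dB → 85.5 dB SPL.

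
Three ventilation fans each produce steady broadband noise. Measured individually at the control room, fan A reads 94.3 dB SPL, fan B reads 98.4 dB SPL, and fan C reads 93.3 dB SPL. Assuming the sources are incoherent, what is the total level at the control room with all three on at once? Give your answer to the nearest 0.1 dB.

Uncorrelated sources add in intensity (power), not in dB.
L_total = 10·log₁₀(10^(94.3/10) + 10^(98.4/10) + 10^(93.3/10)) = 10·log₁₀(11748000000) = 100.7 dB SPL.

100.7 dB SPL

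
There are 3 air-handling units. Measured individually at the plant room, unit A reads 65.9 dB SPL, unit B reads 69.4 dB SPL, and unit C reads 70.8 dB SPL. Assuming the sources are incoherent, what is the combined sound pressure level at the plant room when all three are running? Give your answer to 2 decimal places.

Incoherent sources sum as intensities:
L_total = 10·log₁₀(10^(65.9/10) + 10^(69.4/10) + 10^(70.8/10)) = 10·log₁₀(24620000) = 73.91 dB SPL.

73.91 dB SPL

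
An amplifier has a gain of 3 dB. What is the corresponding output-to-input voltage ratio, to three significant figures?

1.41

Voltage ratio = 10^(dB/20).
10^(3/20) = 10^(0.1500) = 1.41.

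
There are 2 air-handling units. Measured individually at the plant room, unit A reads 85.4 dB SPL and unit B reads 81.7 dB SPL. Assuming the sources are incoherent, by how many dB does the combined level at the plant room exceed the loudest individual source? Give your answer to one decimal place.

1.5 dB

Add the sources as powers (linear), then convert back to dB:
L_total = 10·log₁₀(10^(85.4/10) + 10^(81.7/10)) = 86.94 dB SPL.
Excess over the loudest (85.4 dB): 86.94 − 85.4 = 1.5 dB.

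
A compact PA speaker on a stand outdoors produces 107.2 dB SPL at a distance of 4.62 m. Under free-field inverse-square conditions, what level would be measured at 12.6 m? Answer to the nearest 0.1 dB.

Free-field point source: level drops by 20·log₁₀ of the distance ratio.
ΔL = −20·log₁₀(12.6/4.62) = -8.71 dB, so L₂ = 107.2 + (-8.71) = 98.5 dB SPL.

98.5 dB SPL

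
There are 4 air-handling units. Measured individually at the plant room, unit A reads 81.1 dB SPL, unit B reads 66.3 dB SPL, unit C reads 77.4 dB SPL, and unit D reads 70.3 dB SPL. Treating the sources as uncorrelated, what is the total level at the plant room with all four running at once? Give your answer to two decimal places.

Incoherent sources sum as intensities:
L_total = 10·log₁₀(10^(81.1/10) + 10^(66.3/10) + 10^(77.4/10) + 10^(70.3/10)) = 10·log₁₀(198800000) = 82.98 dB SPL.

82.98 dB SPL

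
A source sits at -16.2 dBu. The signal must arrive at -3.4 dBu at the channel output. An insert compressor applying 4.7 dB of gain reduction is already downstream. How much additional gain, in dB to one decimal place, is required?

17.5 dB

The required make-up gain is the shortfall in the dB sum.
G = -3.4 − (-16.2) + 4.7 = 17.5 dB.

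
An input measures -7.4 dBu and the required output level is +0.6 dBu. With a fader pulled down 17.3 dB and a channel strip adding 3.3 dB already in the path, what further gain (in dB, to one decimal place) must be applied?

22.0 dB

The required make-up gain is the shortfall in the dB sum.
G = +0.6 − (-7.4) + 17.3 − 3.3 = 22.0 dB.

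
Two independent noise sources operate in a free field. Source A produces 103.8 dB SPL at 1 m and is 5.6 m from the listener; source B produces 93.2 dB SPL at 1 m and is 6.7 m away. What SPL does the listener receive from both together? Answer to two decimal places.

89.09 dB SPL

At the listener: L_A = 103.8 − 20·log₁₀(5.6) = 88.836 dB; L_B = 93.2 − 20·log₁₀(6.7) = 76.679 dB.
Combined: 10·log₁₀(10^(88.836/10)+10^(76.679/10)) = 89.09 dB SPL.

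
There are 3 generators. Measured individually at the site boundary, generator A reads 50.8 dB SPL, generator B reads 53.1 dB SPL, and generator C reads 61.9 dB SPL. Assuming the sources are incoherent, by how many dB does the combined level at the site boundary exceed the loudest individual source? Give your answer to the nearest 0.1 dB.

0.8 dB

Add the sources as powers (linear), then convert back to dB:
L_total = 10·log₁₀(10^(50.8/10) + 10^(53.1/10) + 10^(61.9/10)) = 62.73 dB SPL.
Excess over the loudest (61.9 dB): 62.73 − 61.9 = 0.8 dB.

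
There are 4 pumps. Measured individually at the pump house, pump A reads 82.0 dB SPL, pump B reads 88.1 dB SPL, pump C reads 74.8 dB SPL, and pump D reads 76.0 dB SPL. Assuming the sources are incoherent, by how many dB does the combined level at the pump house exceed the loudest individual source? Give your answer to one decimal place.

Uncorrelated sources add in intensity (power), not in dB.
L_total = 10·log₁₀(10^(82.0/10) + 10^(88.1/10) + 10^(74.8/10) + 10^(76.0/10)) = 89.42 dB SPL.
Excess over the loudest (88.1 dB): 89.42 − 88.1 = 1.3 dB.

1.3 dB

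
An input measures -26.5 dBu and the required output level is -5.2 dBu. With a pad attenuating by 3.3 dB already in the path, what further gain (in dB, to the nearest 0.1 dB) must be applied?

The required make-up gain is the shortfall in the dB sum.
G = -5.2 − (-26.5) + 3.3 = 24.6 dB.

24.6 dB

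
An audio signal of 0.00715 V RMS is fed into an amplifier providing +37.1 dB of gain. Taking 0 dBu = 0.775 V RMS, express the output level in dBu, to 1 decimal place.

Input level: 20·log₁₀(0.00715/0.775) = -40.70 dBu.
Output: -40.70 + 37.1 = -3.6 dBu.

-3.6 dBu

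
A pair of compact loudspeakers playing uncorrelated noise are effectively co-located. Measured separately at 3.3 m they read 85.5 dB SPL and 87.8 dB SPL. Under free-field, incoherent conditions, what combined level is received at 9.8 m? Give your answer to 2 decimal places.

80.36 dB SPL

Combined at 3.3 m: 10·log₁₀(10^(85.5/10)+10^(87.8/10)) = 89.811 dB SPL.
Then apply −20·log₁₀(9.8/3.3) = -9.454 dB → 80.36 dB SPL.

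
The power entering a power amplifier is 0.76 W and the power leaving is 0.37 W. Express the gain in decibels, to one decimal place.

For a power ratio, dB = 10·log₁₀(P₂/P₁).
10·log₁₀(0.37/0.76) = 10·log₁₀(0.4868) = -3.1 dB.

-3.1 dB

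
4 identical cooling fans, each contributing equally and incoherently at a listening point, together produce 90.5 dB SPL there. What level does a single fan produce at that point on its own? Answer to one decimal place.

84.5 dB SPL

4 equal incoherent sources add 10·log₁₀(4) = 6.02 dB over one source.
L_one = 90.5 − 6.02 = 84.5 dB SPL.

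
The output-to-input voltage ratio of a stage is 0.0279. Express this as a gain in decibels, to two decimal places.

Voltage ratio → dB uses the 20·log₁₀ form:
20·log₁₀(0.0279) = -31.09 dB.

-31.09 dB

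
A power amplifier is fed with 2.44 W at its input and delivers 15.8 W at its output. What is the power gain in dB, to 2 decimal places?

8.11 dB

Power ratio → dB uses the 10·log₁₀ form:
10·log₁₀(15.8/2.44) = 10·log₁₀(6.475) = 8.11 dB.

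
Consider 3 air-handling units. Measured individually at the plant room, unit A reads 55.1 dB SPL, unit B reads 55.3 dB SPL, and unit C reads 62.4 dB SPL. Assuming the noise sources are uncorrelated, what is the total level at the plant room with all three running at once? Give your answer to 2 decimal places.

Add the sources as powers (linear), then convert back to dB:
L_total = 10·log₁₀(10^(55.1/10) + 10^(55.3/10) + 10^(62.4/10)) = 10·log₁₀(2400000) = 63.80 dB SPL.

63.80 dB SPL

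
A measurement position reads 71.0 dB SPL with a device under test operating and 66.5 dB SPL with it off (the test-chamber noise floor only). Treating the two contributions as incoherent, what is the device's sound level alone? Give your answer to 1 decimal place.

Remove the background by subtracting linear intensities:
L_src = 10·log₁₀(10^(71.0/10) − 10^(66.5/10)) = 10·log₁₀(8122000) = 69.1 dB SPL.

69.1 dB SPL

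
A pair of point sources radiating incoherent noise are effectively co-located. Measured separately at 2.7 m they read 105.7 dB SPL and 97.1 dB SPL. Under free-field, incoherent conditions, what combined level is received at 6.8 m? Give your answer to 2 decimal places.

98.24 dB SPL

Combined at 2.7 m: 10·log₁₀(10^(105.7/10)+10^(97.1/10)) = 106.262 dB SPL.
Then apply −20·log₁₀(6.8/2.7) = -8.023 dB → 98.24 dB SPL.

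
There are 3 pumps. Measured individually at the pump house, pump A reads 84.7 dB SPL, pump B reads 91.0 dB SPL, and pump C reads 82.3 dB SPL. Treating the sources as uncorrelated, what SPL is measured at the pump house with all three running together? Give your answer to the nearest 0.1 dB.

Uncorrelated sources add in intensity (power), not in dB.
L_total = 10·log₁₀(10^(84.7/10) + 10^(91.0/10) + 10^(82.3/10)) = 10·log₁₀(1724000000) = 92.4 dB SPL.

92.4 dB SPL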